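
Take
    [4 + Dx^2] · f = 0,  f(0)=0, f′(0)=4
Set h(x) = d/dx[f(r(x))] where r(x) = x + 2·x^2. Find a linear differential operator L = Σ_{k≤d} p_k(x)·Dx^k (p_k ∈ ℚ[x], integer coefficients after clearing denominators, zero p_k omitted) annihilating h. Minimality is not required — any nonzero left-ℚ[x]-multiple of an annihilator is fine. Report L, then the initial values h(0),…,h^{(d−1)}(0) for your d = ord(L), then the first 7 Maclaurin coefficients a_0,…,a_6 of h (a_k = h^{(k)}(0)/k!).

f: a_k = 0, 4, 0, -8/3, 0, 8/15, 0, …
L₀ from L_f via x↦r, Dx↦r'^{-1}Dx.
Differentiate: ansatz ord ≤ ord L₀ ⇒ L.
L = (52 + 64·x + 384·x^2 + 1024·x^3 + 1024·x^4) + (-12 - 48·x)·Dx + (1 + 8·x + 16·x^2)·Dx^2  (order 2).
h: a_k = 4, 16, -8, -64, -472/3, -96, 6704/45, …
ICs: h(0) = 4, h′(0) = 16.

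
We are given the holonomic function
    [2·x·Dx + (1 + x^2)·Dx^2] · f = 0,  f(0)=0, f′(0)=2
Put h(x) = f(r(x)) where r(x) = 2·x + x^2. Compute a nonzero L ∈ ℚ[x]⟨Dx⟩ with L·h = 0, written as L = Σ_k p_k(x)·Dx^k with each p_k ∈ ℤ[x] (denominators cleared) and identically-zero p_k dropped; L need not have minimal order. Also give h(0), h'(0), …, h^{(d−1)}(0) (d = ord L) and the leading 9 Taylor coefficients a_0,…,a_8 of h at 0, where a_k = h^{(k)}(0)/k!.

L = (-1 + 8·x + 16·x^2 + 12·x^3 + 3·x^4)·Dx + (1 + x + 4·x^2 + 8·x^3 + 5·x^4 + x^5)·Dx^2  (order 2).
h: a_k = 0, 4, 2, -16/3, -8, 44/5, 94/3, -32/7, -112, …
ICs: h(0) = 0, h′(0) = 4.

f: a_k = 0, 2, 0, -2/3, 0, 2/5, 0, -2/7, 0, …
L₀ from L_f via x↦r, Dx↦r'^{-1}Dx.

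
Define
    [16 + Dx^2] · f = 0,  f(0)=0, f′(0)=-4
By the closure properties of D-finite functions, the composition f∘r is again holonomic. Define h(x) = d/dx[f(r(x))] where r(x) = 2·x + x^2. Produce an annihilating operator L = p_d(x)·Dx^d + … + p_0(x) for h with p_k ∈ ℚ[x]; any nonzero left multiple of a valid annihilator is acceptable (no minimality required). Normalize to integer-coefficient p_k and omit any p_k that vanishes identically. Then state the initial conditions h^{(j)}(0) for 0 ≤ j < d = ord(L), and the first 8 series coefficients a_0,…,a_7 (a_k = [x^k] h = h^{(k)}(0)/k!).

f: a_k = 0, -4, 0, 32/3, 0, -128/15, 0, 1024/315, …
Change of var in L_f (x↦r) gives L₀.
Derive L from L₀ (diff closure).
L = (67 + 256·x + 384·x^2 + 256·x^3 + 64·x^4) + (-3 - 3·x)·Dx + (1 + 2·x + x^2)·Dx^2  (order 2).
h: a_k = -8, -8, 256, 512, -3136/3, -4032, -83968/45, 401408/45, …
ICs: h(0) = -8, h′(0) = -8.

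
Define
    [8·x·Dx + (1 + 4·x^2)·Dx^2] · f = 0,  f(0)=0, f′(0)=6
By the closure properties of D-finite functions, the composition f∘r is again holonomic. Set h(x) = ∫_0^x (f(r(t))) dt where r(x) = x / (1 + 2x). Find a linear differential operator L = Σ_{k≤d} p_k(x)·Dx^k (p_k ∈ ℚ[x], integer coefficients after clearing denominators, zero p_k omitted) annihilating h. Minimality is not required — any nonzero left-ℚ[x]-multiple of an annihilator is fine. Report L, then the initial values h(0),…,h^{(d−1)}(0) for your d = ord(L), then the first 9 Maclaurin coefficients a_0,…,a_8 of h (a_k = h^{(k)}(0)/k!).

f: a_k = 0, 6, 0, -8, 0, 96/5, 0, -384/7, 0, …
f∘r: x↦r, Dx↦Dx/r' in L_f ⇒ L₀.
∫: right-multiply L₀ by Dx.
L = (4 + 16·x)·Dx^2 + (1 + 4·x + 8·x^2)·Dx^3  (order 3).
h: a_k = 0, 0, 3, -4, 4, 0, -64/5, 256/7, -384/7, …
ICs: h(0) = 0, h′(0) = 0, h′′(0) = 6.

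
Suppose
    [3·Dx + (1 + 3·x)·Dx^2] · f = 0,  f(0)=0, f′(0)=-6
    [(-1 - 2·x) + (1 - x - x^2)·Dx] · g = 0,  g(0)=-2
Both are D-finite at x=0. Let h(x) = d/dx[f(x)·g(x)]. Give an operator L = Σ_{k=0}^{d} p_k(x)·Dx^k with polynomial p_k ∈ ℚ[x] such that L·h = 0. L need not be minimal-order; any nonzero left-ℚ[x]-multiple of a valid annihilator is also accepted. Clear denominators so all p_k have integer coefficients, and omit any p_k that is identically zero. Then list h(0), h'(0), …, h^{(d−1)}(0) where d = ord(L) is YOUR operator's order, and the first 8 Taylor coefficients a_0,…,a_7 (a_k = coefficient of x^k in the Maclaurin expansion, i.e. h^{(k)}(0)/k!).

L = (102 + 270·x + 324·x^2) + (-3 + 93·x + 324·x^2 + 252·x^3)·Dx + (-5 - 22·x - 4·x^2 + 63·x^3 + 36·x^4)·Dx^2  (order 2).
h: a_k = 12, -12, 126, -180, 957, -10188/5, 38553/5, -705204/35, …
ICs: h(0) = 12, h′(0) = -12.

f: a_k = 0, -6, 9, -18, 81/2, -486/5, 243, -4374/7, …
g: a_k = -2, -2, -4, -6, -10, -16, -26, -42, …
f·g: L₀ = L_f ⊗_s L_g, ord ≤ 2·1.
Differentiate: ansatz ord ≤ ord L₀ ⇒ L.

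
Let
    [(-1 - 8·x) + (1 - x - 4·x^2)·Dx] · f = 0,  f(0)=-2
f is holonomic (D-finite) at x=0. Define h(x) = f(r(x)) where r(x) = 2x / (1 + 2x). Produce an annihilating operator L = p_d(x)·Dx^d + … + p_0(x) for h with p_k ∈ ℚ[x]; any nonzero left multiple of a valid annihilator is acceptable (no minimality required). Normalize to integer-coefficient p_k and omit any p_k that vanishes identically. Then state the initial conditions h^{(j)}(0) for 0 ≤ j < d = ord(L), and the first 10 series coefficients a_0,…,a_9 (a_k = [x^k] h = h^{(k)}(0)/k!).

f: a_k = -2, -2, -10, -18, -58, -130, -362, -882, -2330, -5858, …
f∘r: x↦r, Dx↦Dx/r' in L_f ⇒ L₀.
L = (2 + 36·x) + (-1 - 4·x + 12·x^2 + 32·x^3)·Dx  (order 1).
h: a_k = -2, -4, -32, 0, -512, 1024, -10240, 36864, -237568, 1064960, …
ICs: h(0) = -2.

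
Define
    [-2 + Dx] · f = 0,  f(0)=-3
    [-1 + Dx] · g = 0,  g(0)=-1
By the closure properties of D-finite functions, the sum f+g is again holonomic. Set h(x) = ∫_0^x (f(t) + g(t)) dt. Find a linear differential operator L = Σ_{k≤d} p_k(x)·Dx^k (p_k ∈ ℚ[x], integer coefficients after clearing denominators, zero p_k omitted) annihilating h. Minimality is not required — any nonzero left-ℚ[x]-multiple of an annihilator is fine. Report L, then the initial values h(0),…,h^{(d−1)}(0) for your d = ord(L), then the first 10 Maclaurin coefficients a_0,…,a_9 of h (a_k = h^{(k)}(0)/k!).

L = 2·Dx - 3·Dx^2 + Dx^3  (order 3).
h: a_k = 0, -4, -7/2, -13/6, -25/24, -49/120, -97/720, -193/5040, -11/1152, -769/362880, …
ICs: h(0) = 0, h′(0) = -4, h′′(0) = -7.

f: a_k = -3, -6, -6, -4, -2, -4/5, -4/15, -8/105, -2/105, -4/945, …
g: a_k = -1, -1, -1/2, -1/6, -1/24, -1/120, -1/720, -1/5040, -1/40320, -1/362880, …
h₀=f+g: left-lcm gives L₀, ord ≤ 2.
h=∫h₀ ⇒ L = L₀·Dx.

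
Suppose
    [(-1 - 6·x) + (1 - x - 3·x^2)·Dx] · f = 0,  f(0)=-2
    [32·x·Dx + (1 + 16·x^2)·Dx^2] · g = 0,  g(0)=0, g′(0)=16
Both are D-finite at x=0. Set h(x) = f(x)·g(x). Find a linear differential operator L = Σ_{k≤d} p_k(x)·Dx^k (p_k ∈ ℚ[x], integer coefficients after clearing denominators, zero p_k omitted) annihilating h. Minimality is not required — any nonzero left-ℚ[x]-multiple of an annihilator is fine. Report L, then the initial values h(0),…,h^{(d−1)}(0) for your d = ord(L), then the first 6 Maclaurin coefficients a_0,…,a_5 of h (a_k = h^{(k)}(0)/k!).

f: a_k = -2, -2, -8, -14, -38, -80, …
g: a_k = 0, 16, 0, -256/3, 0, 4096/5, …
Product ⇒ symmetric product L₀, ord ≤ 2.
L = (6 + 32·x + 288·x^2) + (2 - 20·x + 64·x^2 + 288·x^3)·Dx + (-1 + x - 13·x^2 + 16·x^3 + 48·x^4)·Dx^2  (order 2).
h: a_k = 0, -32, -32, 128/3, -160/3, -23456/15, …
ICs: h(0) = 0, h′(0) = -32.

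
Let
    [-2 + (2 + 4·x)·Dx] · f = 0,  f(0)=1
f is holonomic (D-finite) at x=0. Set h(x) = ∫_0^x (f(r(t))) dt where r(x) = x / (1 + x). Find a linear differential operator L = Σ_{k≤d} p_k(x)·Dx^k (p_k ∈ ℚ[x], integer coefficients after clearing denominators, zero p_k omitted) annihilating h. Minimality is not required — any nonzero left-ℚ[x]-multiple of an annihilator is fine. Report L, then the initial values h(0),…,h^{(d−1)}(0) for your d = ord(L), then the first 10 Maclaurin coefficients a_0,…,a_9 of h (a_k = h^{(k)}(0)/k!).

f: a_k = 1, 1, -1/2, 1/2, -5/8, 7/8, -21/16, 33/16, -429/128, 715/128, …
Change of var in L_f (x↦r) gives L₀.
h=∫h₀ ⇒ L = L₀·Dx.
L = -Dx + (1 + 4·x + 3·x^2)·Dx^2  (order 2).
h: a_k = 0, 1, 1/2, -1/2, 5/8, -37/40, 25/16, -327/112, 753/128, -1605/128, …
ICs: h(0) = 0, h′(0) = 1.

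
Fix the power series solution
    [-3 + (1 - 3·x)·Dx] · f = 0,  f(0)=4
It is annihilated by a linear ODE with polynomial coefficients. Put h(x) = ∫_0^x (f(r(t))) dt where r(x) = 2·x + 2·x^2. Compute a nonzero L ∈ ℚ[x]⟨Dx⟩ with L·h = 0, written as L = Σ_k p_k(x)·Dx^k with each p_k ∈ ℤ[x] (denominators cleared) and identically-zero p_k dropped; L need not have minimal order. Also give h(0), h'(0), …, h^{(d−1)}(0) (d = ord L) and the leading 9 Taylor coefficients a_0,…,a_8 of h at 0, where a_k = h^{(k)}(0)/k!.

f: a_k = 4, 12, 36, 108, 324, 972, 2916, 8748, 26244, …
h₀=f(r): pull back L_f along r ⇒ L₀.
h=∫₀ˣh₀: take L = L₀·Dx.
L = (6 + 12·x)·Dx + (-1 + 6·x + 6·x^2)·Dx^2  (order 2).
h: a_k = 0, 4, 12, 56, 288, 1584, 9072, 374112/7, 321408, …
ICs: h(0) = 0, h′(0) = 4.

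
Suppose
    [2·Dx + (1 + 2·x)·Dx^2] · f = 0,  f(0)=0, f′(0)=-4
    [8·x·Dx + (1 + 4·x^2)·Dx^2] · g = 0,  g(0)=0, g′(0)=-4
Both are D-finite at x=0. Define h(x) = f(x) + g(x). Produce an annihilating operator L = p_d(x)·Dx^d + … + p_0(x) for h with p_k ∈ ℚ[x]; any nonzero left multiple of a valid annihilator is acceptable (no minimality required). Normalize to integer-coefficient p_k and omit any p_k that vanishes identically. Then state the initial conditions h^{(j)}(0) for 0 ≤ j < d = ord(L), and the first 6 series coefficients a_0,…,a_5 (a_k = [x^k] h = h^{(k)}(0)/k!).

L = (-8 - 48·x + 96·x^2 + 64·x^3)·Dx + (-8 - 16·x + 192·x^3 + 128·x^4)·Dx^2 + (-1 + 2·x + 8·x^2 + 16·x^3 + 48·x^4 + 32·x^5)·Dx^3  (order 3).
h: a_k = 0, -8, 4, 0, 8, -128/5, …
ICs: h(0) = 0, h′(0) = -8, h′′(0) = 8.

f: a_k = 0, -4, 4, -16/3, 8, -64/5, …
g: a_k = 0, -4, 0, 16/3, 0, -64/5, …
Sum ⇒ L₀ = lclm(L_f,L_g) in ℚ(x)⟨Dx⟩.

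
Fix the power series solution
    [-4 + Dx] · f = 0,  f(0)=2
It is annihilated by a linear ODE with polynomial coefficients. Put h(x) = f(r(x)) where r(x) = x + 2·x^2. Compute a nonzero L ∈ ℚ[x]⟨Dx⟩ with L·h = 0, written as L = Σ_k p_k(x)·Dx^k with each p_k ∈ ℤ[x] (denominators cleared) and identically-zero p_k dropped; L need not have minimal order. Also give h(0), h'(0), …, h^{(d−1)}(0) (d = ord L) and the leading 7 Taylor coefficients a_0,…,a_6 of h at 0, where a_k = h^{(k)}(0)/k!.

L = (-4 - 16·x) + Dx  (order 1).
h: a_k = 2, 8, 32, 256/3, 640/3, 6656/15, 38912/45, …
ICs: h(0) = 2.

f: a_k = 2, 8, 16, 64/3, 64/3, 256/15, 512/45, …
f∘r: x↦r, Dx↦Dx/r' in L_f ⇒ L₀.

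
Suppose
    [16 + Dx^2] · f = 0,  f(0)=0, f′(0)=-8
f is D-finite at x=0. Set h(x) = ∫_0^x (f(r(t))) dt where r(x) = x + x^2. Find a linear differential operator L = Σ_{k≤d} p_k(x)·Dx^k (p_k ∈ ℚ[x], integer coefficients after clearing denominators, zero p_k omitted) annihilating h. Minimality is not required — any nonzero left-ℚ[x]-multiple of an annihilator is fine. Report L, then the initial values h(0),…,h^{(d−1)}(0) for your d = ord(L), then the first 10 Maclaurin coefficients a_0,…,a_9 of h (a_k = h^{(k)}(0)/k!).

f: a_k = 0, -8, 0, 64/3, 0, -256/15, 0, 2048/315, 0, -4096/2835, …
Substitute x→r, Dx→(1/r')Dx; clear ⇒ L₀.
Integrate: L := L₀·Dx.
L = (16 + 96·x + 192·x^2 + 128·x^3)·Dx - 2·Dx^2 + (1 + 2·x)·Dx^3  (order 3).
h: a_k = 0, 0, -4, -8/3, 16/3, 64/5, 352/45, -64/7, -6464/315, -5632/405, …
ICs: h(0) = 0, h′(0) = 0, h′′(0) = -8.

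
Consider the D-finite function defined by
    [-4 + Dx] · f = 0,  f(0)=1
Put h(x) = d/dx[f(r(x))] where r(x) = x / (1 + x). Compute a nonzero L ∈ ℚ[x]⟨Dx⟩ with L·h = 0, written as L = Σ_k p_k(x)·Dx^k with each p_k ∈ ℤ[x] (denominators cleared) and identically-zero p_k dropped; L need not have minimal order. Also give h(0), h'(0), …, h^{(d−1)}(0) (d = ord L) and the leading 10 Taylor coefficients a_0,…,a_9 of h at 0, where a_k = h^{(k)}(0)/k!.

f: a_k = 1, 4, 8, 32/3, 32/3, 128/15, 256/45, 1024/315, 512/315, 2048/2835, …
h₀=f(r): pull back L_f along r ⇒ L₀.
h₀' ⇒ L via d/dx closure of L₀.
L = (2 - 2·x) + (-1 - 2·x - x^2)·Dx  (order 1).
h: a_k = 4, 8, -4, -16/3, 28/3, -88/15, -68/45, 2528/315, -3316/315, 23672/2835, …
ICs: h(0) = 4.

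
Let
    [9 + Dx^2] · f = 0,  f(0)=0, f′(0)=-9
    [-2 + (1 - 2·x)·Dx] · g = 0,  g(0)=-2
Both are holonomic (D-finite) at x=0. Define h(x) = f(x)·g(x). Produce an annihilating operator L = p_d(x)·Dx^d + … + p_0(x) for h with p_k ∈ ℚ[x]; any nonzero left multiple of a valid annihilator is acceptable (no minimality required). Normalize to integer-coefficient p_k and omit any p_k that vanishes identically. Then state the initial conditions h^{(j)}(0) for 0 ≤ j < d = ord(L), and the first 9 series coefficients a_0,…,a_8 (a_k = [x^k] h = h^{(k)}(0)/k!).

f: a_k = 0, -9, 0, 27/2, 0, -243/40, 0, 729/560, 0, …
g: a_k = -2, -4, -8, -16, -32, -64, -128, -256, -512, …
Product ⇒ symmetric product L₀, ord ≤ 2.
L = (-9 + 18·x) + 4·Dx + (-1 + 2·x)·Dx^2  (order 2).
h: a_k = 0, 18, 36, 45, 90, 3843/20, 3843/10, 214479/280, 214479/140, …
ICs: h(0) = 0, h′(0) = 18.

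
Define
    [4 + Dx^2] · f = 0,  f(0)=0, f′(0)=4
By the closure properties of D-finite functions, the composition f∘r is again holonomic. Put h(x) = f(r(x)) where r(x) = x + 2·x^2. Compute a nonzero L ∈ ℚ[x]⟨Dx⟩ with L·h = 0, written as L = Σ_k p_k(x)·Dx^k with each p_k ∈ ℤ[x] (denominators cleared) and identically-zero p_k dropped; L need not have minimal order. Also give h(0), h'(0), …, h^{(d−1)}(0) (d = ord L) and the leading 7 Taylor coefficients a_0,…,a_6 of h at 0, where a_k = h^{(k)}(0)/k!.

L = (4 + 48·x + 192·x^2 + 256·x^3) - 4·Dx + (1 + 4·x)·Dx^2  (order 2).
h: a_k = 0, 4, 8, -8/3, -16, -472/15, -16, …
ICs: h(0) = 0, h′(0) = 4.

f: a_k = 0, 4, 0, -8/3, 0, 8/15, 0, …
Substitute x→r, Dx→(1/r')Dx; clear ⇒ L₀.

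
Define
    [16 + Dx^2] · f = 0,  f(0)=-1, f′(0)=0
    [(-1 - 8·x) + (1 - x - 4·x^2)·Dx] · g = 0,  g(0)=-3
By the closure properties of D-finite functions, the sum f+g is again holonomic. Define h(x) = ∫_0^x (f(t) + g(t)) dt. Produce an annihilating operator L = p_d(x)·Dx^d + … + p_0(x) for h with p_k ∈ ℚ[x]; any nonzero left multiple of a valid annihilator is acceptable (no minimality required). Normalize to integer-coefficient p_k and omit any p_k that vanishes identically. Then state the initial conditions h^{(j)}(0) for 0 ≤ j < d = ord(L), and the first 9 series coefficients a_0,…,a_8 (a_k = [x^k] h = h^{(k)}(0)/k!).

f: a_k = -1, 0, 8, 0, -32/3, 0, 256/45, 0, -512/315, …
g: a_k = -3, -3, -15, -27, -87, -195, -543, -1323, -3495, …
L₀ := lclm(L_f,L_g); ord L₀ ≤ 2+1.
∫: right-multiply L₀ by Dx.
L = (-560 - 4608·x - 1664·x^2 - 6144·x^3 - 10240·x^4 - 16384·x^5)·Dx + (208 - 272·x - 896·x^2 + 1408·x^3 + 1536·x^4 - 6144·x^5 - 8192·x^6)·Dx^2 + (-35 - 288·x - 104·x^2 - 384·x^3 - 640·x^4 - 1024·x^5)·Dx^3 + (13 - 17·x - 56·x^2 + 88·x^3 + 96·x^4 - 384·x^5 - 512·x^6)·Dx^4  (order 4).
h: a_k = 0, -4, -3/2, -7/3, -27/4, -293/15, -65/2, -24179/315, -1323/8, …
ICs: h(0) = 0, h′(0) = -4, h′′(0) = -3, h′′′(0) = -14.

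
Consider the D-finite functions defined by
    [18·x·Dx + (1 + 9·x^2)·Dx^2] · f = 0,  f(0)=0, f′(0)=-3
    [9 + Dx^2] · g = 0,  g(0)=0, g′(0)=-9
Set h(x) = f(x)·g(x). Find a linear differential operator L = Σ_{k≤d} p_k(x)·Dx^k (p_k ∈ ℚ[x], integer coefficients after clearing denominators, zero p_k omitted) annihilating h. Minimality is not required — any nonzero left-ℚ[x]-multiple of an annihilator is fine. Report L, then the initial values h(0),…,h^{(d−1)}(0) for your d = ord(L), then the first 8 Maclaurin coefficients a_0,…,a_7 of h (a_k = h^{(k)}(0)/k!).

f: a_k = 0, -3, 0, 9, 0, -243/5, 0, 2187/7, …
g: a_k = 0, -9, 0, 27/2, 0, -243/40, 0, 729/560, …
Product ⇒ symmetric product L₀, ord ≤ 4.
L = (810 + 18954·x^2 + 72171·x^4 + 236196·x^6 + 531441·x^8) + (972·x + 14580·x^3 + 78732·x^5 + 236196·x^7)·Dx + (108 + 2592·x^2 + 13122·x^4 + 52488·x^6 + 118098·x^8)·Dx^2 + (108·x + 1620·x^3 + 8748·x^5 + 26244·x^7)·Dx^3 + (2 + 54·x^2 + 567·x^4 + 2916·x^6 + 6561·x^8)·Dx^4  (order 4).
h: a_k = 0, 0, 27, 0, -243/2, 0, 4617/8, 0, …
ICs: h(0) = 0, h′(0) = 0, h′′(0) = 54, h′′′(0) = 0.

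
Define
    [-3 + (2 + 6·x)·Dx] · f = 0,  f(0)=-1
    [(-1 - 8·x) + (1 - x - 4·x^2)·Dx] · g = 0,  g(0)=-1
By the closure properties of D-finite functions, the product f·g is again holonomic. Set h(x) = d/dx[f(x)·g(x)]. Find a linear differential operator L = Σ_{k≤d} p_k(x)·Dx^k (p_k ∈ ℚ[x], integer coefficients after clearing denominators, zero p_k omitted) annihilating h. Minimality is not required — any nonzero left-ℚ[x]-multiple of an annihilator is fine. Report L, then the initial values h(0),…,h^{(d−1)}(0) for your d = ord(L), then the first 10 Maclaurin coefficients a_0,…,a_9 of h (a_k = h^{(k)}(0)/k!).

f: a_k = -1, -3/2, 9/8, -27/16, 405/128, -1701/256, 15309/1024, -72171/2048, 2814669/32768, -14073345/65536, …
g: a_k = -1, -1, -5, -9, -29, -65, -181, -441, -1165, -2929, …
f·g: L₀ = L_f ⊗_s L_g, ord ≤ 1·1.
h₀' ⇒ L via d/dx closure of L₀.
L = (43 + 474·x + 1491·x^2 + 2280·x^3 + 2160·x^4) + (-10 - 58·x - 78·x^2 + 242·x^3 + 960·x^4 + 864·x^5)·Dx  (order 1).
h: a_k = 5/2, 43/4, 819/16, 4531/32, 141175/256, 727869/512, 10226559/2048, 51616067/4096, 2738748735/65536, 13626938425/131072, …
ICs: h(0) = 5/2.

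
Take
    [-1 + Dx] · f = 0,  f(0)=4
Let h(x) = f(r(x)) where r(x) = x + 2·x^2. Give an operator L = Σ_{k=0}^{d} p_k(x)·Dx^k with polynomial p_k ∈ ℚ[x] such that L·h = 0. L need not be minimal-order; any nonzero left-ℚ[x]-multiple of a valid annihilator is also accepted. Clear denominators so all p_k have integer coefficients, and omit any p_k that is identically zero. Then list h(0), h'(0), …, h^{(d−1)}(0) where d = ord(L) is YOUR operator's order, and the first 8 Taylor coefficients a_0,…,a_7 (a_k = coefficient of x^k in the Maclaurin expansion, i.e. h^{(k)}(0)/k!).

L = (-1 - 4·x) + Dx  (order 1).
h: a_k = 4, 4, 10, 26/3, 73/6, 281/30, 1741/180, 1697/252, …
ICs: h(0) = 4.

f: a_k = 4, 4, 2, 2/3, 1/6, 1/30, 1/180, 1/1260, …
f∘r: x↦r, Dx↦Dx/r' in L_f ⇒ L₀.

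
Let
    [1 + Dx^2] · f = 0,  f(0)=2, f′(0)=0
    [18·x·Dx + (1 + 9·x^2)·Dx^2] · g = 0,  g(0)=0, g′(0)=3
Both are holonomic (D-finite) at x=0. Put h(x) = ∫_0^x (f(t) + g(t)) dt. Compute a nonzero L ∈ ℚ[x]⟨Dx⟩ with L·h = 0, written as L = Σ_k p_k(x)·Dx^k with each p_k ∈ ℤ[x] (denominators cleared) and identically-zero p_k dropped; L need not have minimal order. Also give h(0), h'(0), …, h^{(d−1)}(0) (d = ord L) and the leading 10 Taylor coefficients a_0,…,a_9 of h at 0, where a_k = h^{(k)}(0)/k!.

L = (-1926·x + 17820·x^3 + 1458·x^5)·Dx^2 + (-17 + 351·x^2 + 4617·x^4 + 729·x^6)·Dx^3 + (-1926·x + 17820·x^3 + 1458·x^5)·Dx^4 + (-17 + 351·x^2 + 4617·x^4 + 729·x^6)·Dx^5  (order 5).
h: a_k = 0, 2, 3/2, -1/3, -9/4, 1/60, 81/10, -1/2520, -2187/56, 1/181440, …
ICs: h(0) = 0, h′(0) = 2, h′′(0) = 3, h′′′(0) = -2, h′′′′(0) = -54.

f: a_k = 2, 0, -1, 0, 1/12, 0, -1/360, 0, 1/20160, 0, …
g: a_k = 0, 3, 0, -9, 0, 243/5, 0, -2187/7, 0, 2187, …
Sum ⇒ L₀ = lclm(L_f,L_g) in ℚ(x)⟨Dx⟩.
h=∫h₀ ⇒ L = L₀·Dx.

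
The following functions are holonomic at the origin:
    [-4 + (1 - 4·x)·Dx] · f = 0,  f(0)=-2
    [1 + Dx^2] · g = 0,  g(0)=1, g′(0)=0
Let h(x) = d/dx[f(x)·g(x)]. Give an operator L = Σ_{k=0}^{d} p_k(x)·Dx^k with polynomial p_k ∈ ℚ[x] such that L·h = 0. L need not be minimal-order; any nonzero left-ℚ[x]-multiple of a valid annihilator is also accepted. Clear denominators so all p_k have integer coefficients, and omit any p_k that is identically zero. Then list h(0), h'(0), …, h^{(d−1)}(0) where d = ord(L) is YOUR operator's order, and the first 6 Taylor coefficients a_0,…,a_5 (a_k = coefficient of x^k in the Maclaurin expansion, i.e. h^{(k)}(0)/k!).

f: a_k = -2, -8, -32, -128, -512, -2048, …
g: a_k = 1, 0, -1/2, 0, 1/24, 0, …
Sym-product of L_f,L_g gives L₀ (≤ ord 2).
h₀' ⇒ L via d/dx closure of L₀.
L = (-31 - 8·x + 16·x^2) + (-8 + 32·x)·Dx + (1 - 8·x + 16·x^2)·Dx^2  (order 2).
h: a_k = -8, -62, -372, -5953/3, -29765/3, -2857439/60, …
ICs: h(0) = -8, h′(0) = -62.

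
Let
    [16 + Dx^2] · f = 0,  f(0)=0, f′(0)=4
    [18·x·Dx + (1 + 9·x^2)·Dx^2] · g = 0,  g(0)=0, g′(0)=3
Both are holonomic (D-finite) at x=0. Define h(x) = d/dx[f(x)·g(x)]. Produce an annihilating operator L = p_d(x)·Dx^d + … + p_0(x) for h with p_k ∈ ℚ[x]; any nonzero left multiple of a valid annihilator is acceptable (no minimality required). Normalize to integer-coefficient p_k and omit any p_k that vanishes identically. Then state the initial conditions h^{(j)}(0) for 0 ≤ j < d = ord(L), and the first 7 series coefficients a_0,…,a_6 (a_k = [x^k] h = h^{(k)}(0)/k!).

L = (524992 + 14103936·x^2 + 183342528·x^4 + 608394240·x^6 + 1431032832·x^8 + 3627970560·x^10 + 8707129344·x^12) + (314208·x + 11036736·x^3 + 108591840·x^5 + 419904000·x^7 + 1209323520·x^9 + 2176782336·x^11)·Dx + (38012 + 1098792·x^2 + 14837580·x^4 + 64186992·x^6 + 209112192·x^8 + 589545216·x^10 + 1088391168·x^12)·Dx^2 + (19638·x + 689796·x^3 + 6786990·x^5 + 26244000·x^7 + 75582720·x^9 + 136048896·x^11)·Dx^3 + (325 + 13581·x^2 + 211167·x^4 + 1635147·x^6 + 7479540·x^8 + 22674816·x^10 + 34012224·x^12)·Dx^4  (order 4).
h: a_k = 0, 24, 0, -272, 0, 1896, 0, …
ICs: h(0) = 0, h′(0) = 24, h′′(0) = 0, h′′′(0) = -1632.

f: a_k = 0, 4, 0, -32/3, 0, 128/15, 0, …
g: a_k = 0, 3, 0, -9, 0, 243/5, 0, …
h₀=f·g: eliminate ⇒ L₀, order ≤ 2·2.
h=h₀': d/dx-closure on L₀ ⇒ L.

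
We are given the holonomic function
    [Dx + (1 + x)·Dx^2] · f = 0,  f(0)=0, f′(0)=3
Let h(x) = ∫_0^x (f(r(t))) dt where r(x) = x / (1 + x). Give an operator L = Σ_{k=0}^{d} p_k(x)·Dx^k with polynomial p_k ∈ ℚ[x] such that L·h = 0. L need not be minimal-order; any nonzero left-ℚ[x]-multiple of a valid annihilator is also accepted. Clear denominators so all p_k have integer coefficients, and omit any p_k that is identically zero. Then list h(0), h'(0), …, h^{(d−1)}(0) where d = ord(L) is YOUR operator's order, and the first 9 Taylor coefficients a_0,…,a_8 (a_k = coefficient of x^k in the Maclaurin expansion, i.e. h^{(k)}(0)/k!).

f: a_k = 0, 3, -3/2, 1, -3/4, 3/5, -1/2, 3/7, -3/8, …
f∘r: x↦r, Dx↦Dx/r' in L_f ⇒ L₀.
h=∫₀ˣh₀: take L = L₀·Dx.
L = (3 + 4·x)·Dx^2 + (1 + 3·x + 2·x^2)·Dx^3  (order 3).
h: a_k = 0, 0, 3/2, -3/2, 7/4, -9/4, 31/10, -9/2, 381/56, …
ICs: h(0) = 0, h′(0) = 0, h′′(0) = 3.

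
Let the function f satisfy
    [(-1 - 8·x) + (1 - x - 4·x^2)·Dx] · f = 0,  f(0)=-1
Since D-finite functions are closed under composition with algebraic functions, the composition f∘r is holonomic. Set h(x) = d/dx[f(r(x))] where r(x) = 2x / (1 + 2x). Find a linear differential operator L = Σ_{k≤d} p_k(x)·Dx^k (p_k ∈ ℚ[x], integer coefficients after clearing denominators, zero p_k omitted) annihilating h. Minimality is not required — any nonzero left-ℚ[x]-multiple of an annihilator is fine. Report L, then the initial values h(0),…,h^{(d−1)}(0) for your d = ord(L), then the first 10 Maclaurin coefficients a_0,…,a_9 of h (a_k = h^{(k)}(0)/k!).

f: a_k = -1, -1, -5, -9, -29, -65, -181, -441, -1165, -2929, …
h₀=f(r): pull back L_f along r ⇒ L₀.
h=h₀': d/dx-closure on L₀ ⇒ L.
L = (16 + 96·x + 960·x^2 + 1152·x^3) + (-1 - 22·x - 60·x^2 + 248·x^3 + 576·x^4)·Dx  (order 1).
h: a_k = -2, -32, 0, -1024, 2560, -30720, 129024, -950272, 4792320, -29655040, …
ICs: h(0) = -2.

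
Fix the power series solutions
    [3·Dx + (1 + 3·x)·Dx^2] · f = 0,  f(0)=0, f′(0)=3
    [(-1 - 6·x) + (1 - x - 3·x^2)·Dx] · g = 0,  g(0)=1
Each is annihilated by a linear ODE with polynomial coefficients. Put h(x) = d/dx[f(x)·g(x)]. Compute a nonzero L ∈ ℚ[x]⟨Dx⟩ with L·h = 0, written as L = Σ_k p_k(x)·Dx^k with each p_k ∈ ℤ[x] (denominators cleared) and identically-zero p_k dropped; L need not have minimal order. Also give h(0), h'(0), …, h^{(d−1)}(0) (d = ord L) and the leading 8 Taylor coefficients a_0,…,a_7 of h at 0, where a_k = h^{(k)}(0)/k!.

L = (34 + 162·x + 324·x^2) + (1 + 29·x + 180·x^2 + 252·x^3)·Dx + (-1 - 6·x - 2·x^2 + 33·x^3 + 36·x^4)·Dx^2  (order 2).
h: a_k = 3, -3, 99/2, -33, 1797/4, -1692/5, 73581/20, -129849/35, …
ICs: h(0) = 3, h′(0) = -3.

f: a_k = 0, 3, -9/2, 9, -81/4, 243/5, -243/2, 2187/7, …
g: a_k = 1, 1, 4, 7, 19, 40, 97, 217, …
h₀=f·g: eliminate ⇒ L₀, order ≤ 2·1.
Differentiate: ansatz ord ≤ ord L₀ ⇒ L.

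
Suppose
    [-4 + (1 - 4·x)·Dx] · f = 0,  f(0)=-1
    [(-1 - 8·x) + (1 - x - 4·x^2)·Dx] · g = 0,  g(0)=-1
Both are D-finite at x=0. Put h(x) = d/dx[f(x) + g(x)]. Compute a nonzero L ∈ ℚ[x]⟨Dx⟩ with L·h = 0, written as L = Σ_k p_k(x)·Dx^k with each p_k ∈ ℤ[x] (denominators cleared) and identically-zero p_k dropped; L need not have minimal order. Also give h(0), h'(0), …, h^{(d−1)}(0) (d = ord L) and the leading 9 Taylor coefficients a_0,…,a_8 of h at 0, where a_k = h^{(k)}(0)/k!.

L = (264 - 384·x + 6912·x^2 - 6144·x^3 + 6144·x^4) + (-21 - 264·x - 96·x^2 + 4608·x^3 - 5376·x^4 + 6144·x^5)·Dx + (-1 + 41·x - 228·x^2 + 288·x^3 + 256·x^4 - 768·x^5 + 1024·x^6)·Dx^2  (order 2).
h: a_k = -5, -42, -219, -1140, -5445, -25662, -117775, -533608, -2385657, …
ICs: h(0) = -5, h′(0) = -42.

f: a_k = -1, -4, -16, -64, -256, -1024, -4096, -16384, -65536, …
g: a_k = -1, -1, -5, -9, -29, -65, -181, -441, -1165, …
Sum ⇒ L₀ = lclm(L_f,L_g) in ℚ(x)⟨Dx⟩.
h=h₀': d/dx-closure on L₀ ⇒ L.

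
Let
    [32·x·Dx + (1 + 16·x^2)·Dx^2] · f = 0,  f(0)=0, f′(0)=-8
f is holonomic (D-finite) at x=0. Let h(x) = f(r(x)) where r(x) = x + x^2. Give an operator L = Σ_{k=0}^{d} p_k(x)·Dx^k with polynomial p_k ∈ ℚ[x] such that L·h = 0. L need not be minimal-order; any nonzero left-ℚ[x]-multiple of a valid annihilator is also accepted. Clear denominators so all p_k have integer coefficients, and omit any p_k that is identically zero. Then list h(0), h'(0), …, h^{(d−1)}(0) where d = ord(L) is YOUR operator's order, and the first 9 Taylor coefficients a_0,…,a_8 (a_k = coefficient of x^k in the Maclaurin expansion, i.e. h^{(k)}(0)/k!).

L = (-2 + 32·x + 128·x^2 + 192·x^3 + 96·x^4)·Dx + (1 + 2·x + 16·x^2 + 64·x^3 + 80·x^4 + 32·x^5)·Dx^2  (order 2).
h: a_k = 0, -8, -8, 128/3, 128, -1408/5, -6016/3, 4096/7, 28672, …
ICs: h(0) = 0, h′(0) = -8.

f: a_k = 0, -8, 0, 128/3, 0, -2048/5, 0, 32768/7, 0, …
Substitute x→r, Dx→(1/r')Dx; clear ⇒ L₀.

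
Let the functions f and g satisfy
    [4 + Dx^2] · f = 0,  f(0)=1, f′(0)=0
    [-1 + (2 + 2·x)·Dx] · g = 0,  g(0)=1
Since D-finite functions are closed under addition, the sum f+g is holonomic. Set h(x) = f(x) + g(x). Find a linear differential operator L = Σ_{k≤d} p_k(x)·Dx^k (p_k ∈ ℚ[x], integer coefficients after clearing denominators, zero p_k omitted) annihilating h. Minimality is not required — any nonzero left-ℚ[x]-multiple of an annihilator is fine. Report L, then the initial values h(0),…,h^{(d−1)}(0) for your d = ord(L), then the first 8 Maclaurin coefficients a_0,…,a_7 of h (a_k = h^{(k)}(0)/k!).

f: a_k = 1, 0, -2, 0, 2/3, 0, -4/45, 0, …
g: a_k = 1, 1/2, -1/8, 1/16, -5/128, 7/256, -21/1024, 33/2048, …
Sum ⇒ L₀ = lclm(L_f,L_g) in ℚ(x)⟨Dx⟩.
L = (-76 - 128·x - 64·x^2) + (120 + 376·x + 384·x^2 + 128·x^3)·Dx + (-19 - 32·x - 16·x^2)·Dx^2 + (30 + 94·x + 96·x^2 + 32·x^3)·Dx^3  (order 3).
h: a_k = 2, 1/2, -17/8, 1/16, 241/384, 7/256, -5041/46080, 33/2048, …
ICs: h(0) = 2, h′(0) = 1/2, h′′(0) = -17/4.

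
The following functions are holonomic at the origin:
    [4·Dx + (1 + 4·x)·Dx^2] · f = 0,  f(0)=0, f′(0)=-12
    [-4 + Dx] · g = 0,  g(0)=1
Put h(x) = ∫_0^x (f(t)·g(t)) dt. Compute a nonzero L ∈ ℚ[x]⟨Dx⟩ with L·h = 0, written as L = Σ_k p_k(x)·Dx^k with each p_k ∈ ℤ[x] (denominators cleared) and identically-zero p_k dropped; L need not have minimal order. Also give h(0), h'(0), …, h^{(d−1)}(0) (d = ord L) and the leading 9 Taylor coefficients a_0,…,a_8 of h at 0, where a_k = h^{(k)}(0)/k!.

f: a_k = 0, -12, 24, -64, 192, -3072/5, 2048, -49152/7, 24576, …
g: a_k = 1, 4, 8, 32/3, 32/3, 128/15, 256/45, 1024/315, 512/315, …
f·g: L₀ = L_f ⊗_s L_g, ord ≤ 2·1.
h=∫₀ˣh₀: take L = L₀·Dx.
L = 64·x·Dx + (-4 - 32·x)·Dx^2 + (1 + 4·x)·Dx^3  (order 3).
h: a_k = 0, 0, -6, -8, -16, 0, -192/5, 256/3, -5888/21, …
ICs: h(0) = 0, h′(0) = 0, h′′(0) = -12.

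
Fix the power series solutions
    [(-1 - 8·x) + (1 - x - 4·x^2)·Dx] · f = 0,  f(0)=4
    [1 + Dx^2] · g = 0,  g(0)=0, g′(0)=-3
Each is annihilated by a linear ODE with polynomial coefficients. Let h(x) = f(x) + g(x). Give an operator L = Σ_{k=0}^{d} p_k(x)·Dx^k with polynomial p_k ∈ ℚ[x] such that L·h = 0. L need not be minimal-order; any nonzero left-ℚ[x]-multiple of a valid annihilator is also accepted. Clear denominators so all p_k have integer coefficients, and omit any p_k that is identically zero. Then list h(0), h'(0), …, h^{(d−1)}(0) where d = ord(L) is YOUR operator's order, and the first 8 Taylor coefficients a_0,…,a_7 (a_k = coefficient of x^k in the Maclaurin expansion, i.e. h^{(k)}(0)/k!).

L = (55 + 486·x + 553·x^2 + 1488·x^3 + 80·x^4 + 128·x^5) + (-11 - 11·x - 23·x^2 + 169·x^3 + 348·x^4 + 48·x^5 + 64·x^6)·Dx + (55 + 486·x + 553·x^2 + 1488·x^3 + 80·x^4 + 128·x^5)·Dx^2 + (-11 - 11·x - 23·x^2 + 169·x^3 + 348·x^4 + 48·x^5 + 64·x^6)·Dx^3  (order 3).
h: a_k = 4, 1, 20, 73/2, 116, 10399/40, 724, 2963521/1680, …
ICs: h(0) = 4, h′(0) = 1, h′′(0) = 40.

f: a_k = 4, 4, 20, 36, 116, 260, 724, 1764, …
g: a_k = 0, -3, 0, 1/2, 0, -1/40, 0, 1/1680, …
Sum ⇒ L₀ = lclm(L_f,L_g) in ℚ(x)⟨Dx⟩.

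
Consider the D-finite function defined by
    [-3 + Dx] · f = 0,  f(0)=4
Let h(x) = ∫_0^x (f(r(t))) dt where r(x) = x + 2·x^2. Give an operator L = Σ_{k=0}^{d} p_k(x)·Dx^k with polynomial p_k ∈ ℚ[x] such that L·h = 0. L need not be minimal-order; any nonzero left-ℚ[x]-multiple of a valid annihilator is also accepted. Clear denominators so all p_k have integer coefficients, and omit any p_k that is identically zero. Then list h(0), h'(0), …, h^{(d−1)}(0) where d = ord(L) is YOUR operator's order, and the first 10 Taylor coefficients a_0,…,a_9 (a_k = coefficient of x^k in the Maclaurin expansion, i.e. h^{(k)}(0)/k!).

L = (-3 - 12·x)·Dx + Dx^2  (order 2).
h: a_k = 0, 4, 6, 14, 45/2, 387/10, 1107/20, 11061/140, 112887/1120, 28173/224, …
ICs: h(0) = 0, h′(0) = 4.

f: a_k = 4, 12, 18, 18, 27/2, 81/10, 81/20, 243/140, 729/1120, 243/1120, …
L₀ from L_f via x↦r, Dx↦r'^{-1}Dx.
Integrate: L := L₀·Dx.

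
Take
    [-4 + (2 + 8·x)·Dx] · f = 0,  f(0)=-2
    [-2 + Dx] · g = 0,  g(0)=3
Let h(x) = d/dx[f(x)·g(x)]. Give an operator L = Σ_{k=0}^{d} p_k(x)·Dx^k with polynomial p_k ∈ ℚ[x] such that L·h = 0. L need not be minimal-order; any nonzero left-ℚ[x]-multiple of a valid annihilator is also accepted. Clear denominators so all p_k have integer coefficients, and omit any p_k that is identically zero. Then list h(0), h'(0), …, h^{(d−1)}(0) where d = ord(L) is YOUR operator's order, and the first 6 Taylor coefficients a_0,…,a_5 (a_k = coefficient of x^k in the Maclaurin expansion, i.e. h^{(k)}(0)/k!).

L = (2 + 16·x + 16·x^2) + (-1 - 6·x - 8·x^2)·Dx  (order 1).
h: a_k = -24, -48, -96, 64, -448, 7808/5, …
ICs: h(0) = -24.

f: a_k = -2, -4, 4, -8, 20, -56, …
g: a_k = 3, 6, 6, 4, 2, 4/5, …
f·g: L₀ = L_f ⊗_s L_g, ord ≤ 1·1.
h=h₀': d/dx-closure on L₀ ⇒ L.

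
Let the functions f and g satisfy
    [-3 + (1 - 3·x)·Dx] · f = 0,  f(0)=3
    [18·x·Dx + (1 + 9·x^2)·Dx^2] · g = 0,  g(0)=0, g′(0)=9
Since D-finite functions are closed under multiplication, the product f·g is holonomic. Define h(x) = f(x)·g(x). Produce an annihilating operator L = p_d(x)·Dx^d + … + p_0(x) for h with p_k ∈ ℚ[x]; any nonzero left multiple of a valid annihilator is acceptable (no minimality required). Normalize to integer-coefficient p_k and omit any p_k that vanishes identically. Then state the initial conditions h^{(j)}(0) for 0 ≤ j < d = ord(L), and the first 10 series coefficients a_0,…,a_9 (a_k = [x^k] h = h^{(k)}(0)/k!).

f: a_k = 3, 9, 27, 81, 243, 729, 2187, 6561, 19683, 59049, …
g: a_k = 0, 9, 0, -27, 0, 729/5, 0, -6561/7, 0, 6561, …
h₀=f·g: eliminate ⇒ L₀, order ≤ 1·2.
L = 54·x + (6 - 18·x + 108·x^2)·Dx + (-1 + 3·x - 9·x^2 + 27·x^3)·Dx^2  (order 2).
h: a_k = 0, 27, 81, 162, 486, 9477/5, 28431/5, 498636/35, 1495908/35, 5176629/35, …
ICs: h(0) = 0, h′(0) = 27.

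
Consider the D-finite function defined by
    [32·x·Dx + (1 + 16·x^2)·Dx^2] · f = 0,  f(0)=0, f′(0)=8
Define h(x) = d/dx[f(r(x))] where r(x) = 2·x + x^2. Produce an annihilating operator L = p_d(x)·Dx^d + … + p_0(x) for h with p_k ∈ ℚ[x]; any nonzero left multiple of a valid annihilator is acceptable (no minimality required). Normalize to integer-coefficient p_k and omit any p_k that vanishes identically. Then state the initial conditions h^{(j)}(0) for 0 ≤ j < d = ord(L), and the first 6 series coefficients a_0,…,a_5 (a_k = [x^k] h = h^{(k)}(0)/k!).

f: a_k = 0, 8, 0, -128/3, 0, 2048/5, …
h₀=f(r): pull back L_f along r ⇒ L₀.
Derive L from L₀ (diff closure).
L = (-1 + 128·x + 256·x^2 + 192·x^3 + 48·x^4) + (1 + x + 64·x^2 + 128·x^3 + 80·x^4 + 16·x^5)·Dx  (order 1).
h: a_k = 16, 16, -1024, -2048, 64256, 196352, …
ICs: h(0) = 16.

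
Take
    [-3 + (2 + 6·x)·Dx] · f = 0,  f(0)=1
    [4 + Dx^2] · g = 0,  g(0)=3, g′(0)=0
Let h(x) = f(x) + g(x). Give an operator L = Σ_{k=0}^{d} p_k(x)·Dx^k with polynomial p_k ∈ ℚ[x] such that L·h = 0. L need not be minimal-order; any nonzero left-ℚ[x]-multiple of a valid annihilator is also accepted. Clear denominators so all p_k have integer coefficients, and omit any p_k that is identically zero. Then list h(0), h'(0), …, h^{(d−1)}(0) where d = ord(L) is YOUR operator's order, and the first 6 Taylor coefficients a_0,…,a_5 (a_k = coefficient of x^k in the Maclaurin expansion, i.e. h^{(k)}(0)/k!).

L = (-516 - 1152·x - 1728·x^2) + (56 + 936·x + 3456·x^2 + 3456·x^3)·Dx + (-129 - 288·x - 432·x^2)·Dx^2 + (14 + 234·x + 864·x^2 + 864·x^3)·Dx^3  (order 3).
h: a_k = 4, 3/2, -57/8, 27/16, -149/128, 1701/256, …
ICs: h(0) = 4, h′(0) = 3/2, h′′(0) = -57/4.

f: a_k = 1, 3/2, -9/8, 27/16, -405/128, 1701/256, …
g: a_k = 3, 0, -6, 0, 2, 0, …
h₀=f+g: left-lcm gives L₀, ord ≤ 3.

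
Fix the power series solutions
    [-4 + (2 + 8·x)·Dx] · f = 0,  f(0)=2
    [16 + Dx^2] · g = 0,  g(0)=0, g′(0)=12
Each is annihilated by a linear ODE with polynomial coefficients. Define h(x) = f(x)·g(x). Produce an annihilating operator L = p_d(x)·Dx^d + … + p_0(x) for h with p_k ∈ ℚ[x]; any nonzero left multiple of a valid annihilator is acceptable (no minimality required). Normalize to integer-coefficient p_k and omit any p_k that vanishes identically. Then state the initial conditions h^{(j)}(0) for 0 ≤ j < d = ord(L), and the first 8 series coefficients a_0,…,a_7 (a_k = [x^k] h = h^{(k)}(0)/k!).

L = (28 + 128·x + 256·x^2) + (-4 - 16·x)·Dx + (1 + 8·x + 16·x^2)·Dx^2  (order 2).
h: a_k = 0, 24, 48, -112, -32, -304/5, 2592/5, -31456/21, …
ICs: h(0) = 0, h′(0) = 24.

f: a_k = 2, 4, -4, 8, -20, 56, -168, 528, …
g: a_k = 0, 12, 0, -32, 0, 128/5, 0, -1024/105, …
Sym-product of L_f,L_g gives L₀ (≤ ord 2).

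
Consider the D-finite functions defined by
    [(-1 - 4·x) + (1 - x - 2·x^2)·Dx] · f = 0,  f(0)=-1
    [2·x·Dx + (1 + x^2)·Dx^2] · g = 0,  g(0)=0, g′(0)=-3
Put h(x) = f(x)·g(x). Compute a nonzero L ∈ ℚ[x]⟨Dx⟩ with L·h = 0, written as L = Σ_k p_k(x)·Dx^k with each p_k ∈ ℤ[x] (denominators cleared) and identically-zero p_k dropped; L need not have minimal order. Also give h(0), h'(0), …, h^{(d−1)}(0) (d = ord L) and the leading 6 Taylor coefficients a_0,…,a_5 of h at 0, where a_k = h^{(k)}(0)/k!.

f: a_k = -1, -1, -3, -5, -11, -21, …
g: a_k = 0, -3, 0, 1, 0, -3/5, …
f·g: L₀ = L_f ⊗_s L_g, ord ≤ 1·2.
L = (4 + 2·x + 12·x^2) + (2 + 6·x + 4·x^2 + 12·x^3)·Dx + (-1 + x + x^2 + x^3 + 2·x^4)·Dx^2  (order 2).
h: a_k = 0, 3, 3, 8, 14, 153/5, …
ICs: h(0) = 0, h′(0) = 3.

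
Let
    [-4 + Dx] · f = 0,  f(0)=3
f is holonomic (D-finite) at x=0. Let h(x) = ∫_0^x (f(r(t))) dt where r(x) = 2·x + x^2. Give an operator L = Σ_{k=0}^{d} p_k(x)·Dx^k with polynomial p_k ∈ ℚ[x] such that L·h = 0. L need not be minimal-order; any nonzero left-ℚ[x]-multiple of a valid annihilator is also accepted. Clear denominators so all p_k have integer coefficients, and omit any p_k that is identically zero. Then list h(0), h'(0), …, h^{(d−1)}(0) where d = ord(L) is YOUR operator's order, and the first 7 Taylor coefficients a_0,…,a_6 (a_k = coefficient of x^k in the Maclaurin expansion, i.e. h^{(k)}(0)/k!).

f: a_k = 3, 12, 24, 32, 32, 128/5, 256/15, …
h₀=f(r): pull back L_f along r ⇒ L₀.
Integrate: L := L₀·Dx.
L = (-8 - 8·x)·Dx + Dx^2  (order 2).
h: a_k = 0, 3, 12, 36, 88, 184, 1696/5, …
ICs: h(0) = 0, h′(0) = 3.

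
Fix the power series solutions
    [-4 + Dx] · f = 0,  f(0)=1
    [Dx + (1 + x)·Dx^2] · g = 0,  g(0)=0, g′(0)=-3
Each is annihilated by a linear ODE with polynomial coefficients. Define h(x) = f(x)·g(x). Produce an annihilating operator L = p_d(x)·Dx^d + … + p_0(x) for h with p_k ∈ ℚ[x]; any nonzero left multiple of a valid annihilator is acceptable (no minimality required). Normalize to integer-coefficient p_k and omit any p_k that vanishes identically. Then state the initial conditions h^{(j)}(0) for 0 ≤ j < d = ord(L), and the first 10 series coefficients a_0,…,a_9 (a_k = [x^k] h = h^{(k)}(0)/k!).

L = (12 + 16·x) + (-7 - 8·x)·Dx + (1 + x)·Dx^2  (order 2).
h: a_k = 0, -3, -21/2, -19, -93/4, -108/5, -97/6, -1067/105, -659/120, -1649/630, …
ICs: h(0) = 0, h′(0) = -3.

f: a_k = 1, 4, 8, 32/3, 32/3, 128/15, 256/45, 1024/315, 512/315, 2048/2835, …
g: a_k = 0, -3, 3/2, -1, 3/4, -3/5, 1/2, -3/7, 3/8, -1/3, …
Sym-product of L_f,L_g gives L₀ (≤ ord 2).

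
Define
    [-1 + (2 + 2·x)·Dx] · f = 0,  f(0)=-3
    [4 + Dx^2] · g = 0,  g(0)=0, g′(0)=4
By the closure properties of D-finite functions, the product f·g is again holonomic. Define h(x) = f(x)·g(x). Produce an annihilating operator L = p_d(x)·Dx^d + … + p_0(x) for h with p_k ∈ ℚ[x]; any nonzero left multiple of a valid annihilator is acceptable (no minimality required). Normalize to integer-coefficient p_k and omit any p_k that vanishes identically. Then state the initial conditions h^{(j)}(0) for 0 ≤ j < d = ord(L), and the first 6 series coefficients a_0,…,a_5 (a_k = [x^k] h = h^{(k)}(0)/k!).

f: a_k = -3, -3/2, 3/8, -3/16, 15/128, -21/256, …
g: a_k = 0, 4, 0, -8/3, 0, 8/15, …
f·g: L₀ = L_f ⊗_s L_g, ord ≤ 1·2.
L = (19 + 32·x + 16·x^2) + (-4 - 4·x)·Dx + (4 + 8·x + 4·x^2)·Dx^2  (order 2).
h: a_k = 0, -12, -6, 19/2, 13/4, -341/160, …
ICs: h(0) = 0, h′(0) = -12.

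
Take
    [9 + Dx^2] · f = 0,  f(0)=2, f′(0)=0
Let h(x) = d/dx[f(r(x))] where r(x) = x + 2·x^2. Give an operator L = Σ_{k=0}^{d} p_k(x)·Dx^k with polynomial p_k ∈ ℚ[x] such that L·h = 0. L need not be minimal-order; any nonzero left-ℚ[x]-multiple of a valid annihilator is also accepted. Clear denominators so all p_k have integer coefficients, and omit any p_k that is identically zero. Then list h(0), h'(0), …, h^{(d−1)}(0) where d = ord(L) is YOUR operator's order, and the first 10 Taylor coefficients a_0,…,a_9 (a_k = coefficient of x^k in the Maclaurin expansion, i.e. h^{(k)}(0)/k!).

L = (57 + 144·x + 864·x^2 + 2304·x^3 + 2304·x^4) + (-12 - 48·x)·Dx + (1 + 8·x + 16·x^2)·Dx^2  (order 2).
h: a_k = 0, -18, -108, -117, 270, 19197/20, 13419/10, -29511/280, -401679/140, -10070649/2240, …
ICs: h(0) = 0, h′(0) = -18.

f: a_k = 2, 0, -9, 0, 27/4, 0, -81/40, 0, 729/2240, 0, …
f∘r: x↦r, Dx↦Dx/r' in L_f ⇒ L₀.
h₀' ⇒ L via d/dx closure of L₀.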